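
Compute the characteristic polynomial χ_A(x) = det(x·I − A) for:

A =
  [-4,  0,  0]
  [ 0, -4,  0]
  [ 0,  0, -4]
x^3 + 12*x^2 + 48*x + 64

Expanding det(x·I − A) (e.g. by cofactor expansion or by noting that A is similar to its Jordan form J, which has the same characteristic polynomial as A) gives
  χ_A(x) = x^3 + 12*x^2 + 48*x + 64
which factors as (x + 4)^3. The eigenvalues (with algebraic multiplicities) are λ = -4 with multiplicity 3.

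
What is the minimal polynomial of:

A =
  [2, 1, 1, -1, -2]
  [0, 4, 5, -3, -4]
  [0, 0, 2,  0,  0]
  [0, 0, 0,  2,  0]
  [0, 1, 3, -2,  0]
x^3 - 6*x^2 + 12*x - 8

The characteristic polynomial is χ_A(x) = (x - 2)^5, so the eigenvalues are known. The minimal polynomial is
  m_A(x) = Π_λ (x − λ)^{k_λ}
where k_λ is the size of the *largest* Jordan block for λ (equivalently, the smallest k with (A − λI)^k v = 0 for every generalised eigenvector v of λ).

  λ = 2: largest Jordan block has size 3, contributing (x − 2)^3

So m_A(x) = (x - 2)^3 = x^3 - 6*x^2 + 12*x - 8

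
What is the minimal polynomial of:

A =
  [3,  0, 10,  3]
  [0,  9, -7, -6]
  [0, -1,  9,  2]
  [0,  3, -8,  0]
x^4 - 21*x^3 + 162*x^2 - 540*x + 648

The characteristic polynomial is χ_A(x) = (x - 6)^3*(x - 3), so the eigenvalues are known. The minimal polynomial is
  m_A(x) = Π_λ (x − λ)^{k_λ}
where k_λ is the size of the *largest* Jordan block for λ (equivalently, the smallest k with (A − λI)^k v = 0 for every generalised eigenvector v of λ).

  λ = 3: largest Jordan block has size 1, contributing (x − 3)
  λ = 6: largest Jordan block has size 3, contributing (x − 6)^3

So m_A(x) = (x - 6)^3*(x - 3) = x^4 - 21*x^3 + 162*x^2 - 540*x + 648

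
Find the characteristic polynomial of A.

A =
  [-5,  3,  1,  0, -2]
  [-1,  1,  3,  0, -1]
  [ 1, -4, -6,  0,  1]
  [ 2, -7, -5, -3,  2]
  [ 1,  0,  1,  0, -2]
x^5 + 15*x^4 + 90*x^3 + 270*x^2 + 405*x + 243

Expanding det(x·I − A) (e.g. by cofactor expansion or by noting that A is similar to its Jordan form J, which has the same characteristic polynomial as A) gives
  χ_A(x) = x^5 + 15*x^4 + 90*x^3 + 270*x^2 + 405*x + 243
which factors as (x + 3)^5. The eigenvalues (with algebraic multiplicities) are λ = -3 with multiplicity 5.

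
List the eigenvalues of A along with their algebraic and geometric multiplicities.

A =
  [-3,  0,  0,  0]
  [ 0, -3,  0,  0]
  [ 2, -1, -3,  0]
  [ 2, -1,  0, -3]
λ = -3: alg = 4, geom = 3

Step 1 — factor the characteristic polynomial to read off the algebraic multiplicities:
  χ_A(x) = (x + 3)^4

Step 2 — compute geometric multiplicities via the rank-nullity identity g(λ) = n − rank(A − λI):
  rank(A − (-3)·I) = 1, so dim ker(A − (-3)·I) = n − 1 = 3

Summary:
  λ = -3: algebraic multiplicity = 4, geometric multiplicity = 3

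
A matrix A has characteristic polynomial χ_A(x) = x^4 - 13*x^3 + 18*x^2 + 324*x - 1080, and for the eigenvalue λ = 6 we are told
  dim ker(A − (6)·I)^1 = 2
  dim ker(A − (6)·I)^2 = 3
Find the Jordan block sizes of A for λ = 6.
Block sizes for λ = 6: [2, 1]

From the dimensions of kernels of powers, the number of Jordan blocks of size at least j is d_j − d_{j−1} where d_j = dim ker(N^j) (with d_0 = 0). Computing the differences gives [2, 1].
The number of blocks of size exactly k is (#blocks of size ≥ k) − (#blocks of size ≥ k + 1), so the partition is: 1 block(s) of size 1, 1 block(s) of size 2.
In nonincreasing order the block sizes are [2, 1].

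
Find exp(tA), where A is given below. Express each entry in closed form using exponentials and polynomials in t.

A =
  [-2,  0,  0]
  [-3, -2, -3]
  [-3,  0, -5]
e^{tA} =
  [exp(-2*t), 0, 0]
  [-exp(-2*t) + exp(-5*t), exp(-2*t), -exp(-2*t) + exp(-5*t)]
  [-exp(-2*t) + exp(-5*t), 0, exp(-5*t)]

Strategy: write A = P · J · P⁻¹ where J is a Jordan canonical form, so e^{tA} = P · e^{tJ} · P⁻¹, and e^{tJ} can be computed block-by-block.

A has Jordan form
J =
  [-5,  0,  0]
  [ 0, -2,  0]
  [ 0,  0, -2]
(up to reordering of blocks).

Per-block formulas:
  For a 1×1 block at λ = -2: exp(t · [-2]) = [e^(-2t)].
  For a 1×1 block at λ = -5: exp(t · [-5]) = [e^(-5t)].

After assembling e^{tJ} and conjugating by P, we get:

e^{tA} =
  [exp(-2*t), 0, 0]
  [-exp(-2*t) + exp(-5*t), exp(-2*t), -exp(-2*t) + exp(-5*t)]
  [-exp(-2*t) + exp(-5*t), 0, exp(-5*t)]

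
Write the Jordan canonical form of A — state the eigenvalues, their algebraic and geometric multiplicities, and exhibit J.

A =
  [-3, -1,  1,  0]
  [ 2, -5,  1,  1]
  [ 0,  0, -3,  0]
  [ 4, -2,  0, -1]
J_3(-3) ⊕ J_1(-3)

The characteristic polynomial is
  det(x·I − A) = x^4 + 12*x^3 + 54*x^2 + 108*x + 81 = (x + 3)^4

Eigenvalues and multiplicities (the geometric multiplicity of λ is n − rank(A − λI), which equals the number of Jordan blocks for λ):
  λ = -3: algebraic multiplicity = 4, geometric multiplicity = 2

Determining the block sizes for each eigenvalue:
  λ = -3: with am = 4 and gm = 2, the partition is not yet determined (e.g. several partitions of 4 into 2 parts exist). Let N = A − (-3)·I. Computing rank(N^1) = 2, rank(N^2) = 1, rank(N^3) = 0; the number of blocks of size ≥ j is rank(N^{j−1}) − rank(N^j), giving [2, 1, 1]. So we have 1 block(s) of size 3, 1 block(s) of size 1 → block sizes [3, 1]

Assembling the blocks gives a Jordan form
J =
  [-3,  1,  0,  0]
  [ 0, -3,  1,  0]
  [ 0,  0, -3,  0]
  [ 0,  0,  0, -3]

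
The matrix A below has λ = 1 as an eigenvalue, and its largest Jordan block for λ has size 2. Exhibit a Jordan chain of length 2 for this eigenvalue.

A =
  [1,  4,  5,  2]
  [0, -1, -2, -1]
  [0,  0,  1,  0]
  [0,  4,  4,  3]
A Jordan chain for λ = 1 of length 2:
v_1 = (4, -2, 0, 4)ᵀ
v_2 = (0, 1, 0, 0)ᵀ

Let N = A − (1)·I. We want v_2 with N^2 v_2 = 0 but N^1 v_2 ≠ 0; then v_{j-1} := N · v_j for j = 2, …, 2.

Pick v_2 = (0, 1, 0, 0)ᵀ.
Then v_1 = N · v_2 = (4, -2, 0, 4)ᵀ.

Sanity check: (A − (1)·I) v_1 = (0, 0, 0, 0)ᵀ = 0. ✓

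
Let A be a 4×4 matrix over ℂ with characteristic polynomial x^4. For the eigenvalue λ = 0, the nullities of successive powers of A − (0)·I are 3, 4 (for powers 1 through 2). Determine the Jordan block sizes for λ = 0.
Block sizes for λ = 0: [2, 1, 1]

From the dimensions of kernels of powers, the number of Jordan blocks of size at least j is d_j − d_{j−1} where d_j = dim ker(N^j) (with d_0 = 0). Computing the differences gives [3, 1].
The number of blocks of size exactly k is (#blocks of size ≥ k) − (#blocks of size ≥ k + 1), so the partition is: 2 block(s) of size 1, 1 block(s) of size 2.
In nonincreasing order the block sizes are [2, 1, 1].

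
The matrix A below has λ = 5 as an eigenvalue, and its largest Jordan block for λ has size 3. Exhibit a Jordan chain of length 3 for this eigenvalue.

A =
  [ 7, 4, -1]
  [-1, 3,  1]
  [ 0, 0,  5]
A Jordan chain for λ = 5 of length 3:
v_1 = (2, -1, 0)ᵀ
v_2 = (-1, 1, 0)ᵀ
v_3 = (0, 0, 1)ᵀ

Let N = A − (5)·I. We want v_3 with N^3 v_3 = 0 but N^2 v_3 ≠ 0; then v_{j-1} := N · v_j for j = 3, …, 2.

Pick v_3 = (0, 0, 1)ᵀ.
Then v_2 = N · v_3 = (-1, 1, 0)ᵀ.
Then v_1 = N · v_2 = (2, -1, 0)ᵀ.

Sanity check: (A − (5)·I) v_1 = (0, 0, 0)ᵀ = 0. ✓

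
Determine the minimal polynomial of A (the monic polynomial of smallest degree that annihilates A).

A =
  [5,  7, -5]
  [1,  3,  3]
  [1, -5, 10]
x^3 - 18*x^2 + 108*x - 216

The characteristic polynomial is χ_A(x) = (x - 6)^3, so the eigenvalues are known. The minimal polynomial is
  m_A(x) = Π_λ (x − λ)^{k_λ}
where k_λ is the size of the *largest* Jordan block for λ (equivalently, the smallest k with (A − λI)^k v = 0 for every generalised eigenvector v of λ).

  λ = 6: largest Jordan block has size 3, contributing (x − 6)^3

So m_A(x) = (x - 6)^3 = x^3 - 18*x^2 + 108*x - 216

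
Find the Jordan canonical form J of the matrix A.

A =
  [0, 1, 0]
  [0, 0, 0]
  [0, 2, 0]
J_2(0) ⊕ J_1(0)

The characteristic polynomial is
  det(x·I − A) = x^3

Eigenvalues and multiplicities (the geometric multiplicity of λ is n − rank(A − λI), which equals the number of Jordan blocks for λ):
  λ = 0: algebraic multiplicity = 3, geometric multiplicity = 2

Determining the block sizes for each eigenvalue:
  λ = 0: 2 blocks summing to 3 forces exactly one block of size 2 and the rest size 1 → block sizes [2, 1]

Assembling the blocks gives a Jordan form
J =
  [0, 1, 0]
  [0, 0, 0]
  [0, 0, 0]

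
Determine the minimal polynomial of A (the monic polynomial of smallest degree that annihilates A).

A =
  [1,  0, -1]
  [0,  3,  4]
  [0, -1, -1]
x^3 - 3*x^2 + 3*x - 1

The characteristic polynomial is χ_A(x) = (x - 1)^3, so the eigenvalues are known. The minimal polynomial is
  m_A(x) = Π_λ (x − λ)^{k_λ}
where k_λ is the size of the *largest* Jordan block for λ (equivalently, the smallest k with (A − λI)^k v = 0 for every generalised eigenvector v of λ).

  λ = 1: largest Jordan block has size 3, contributing (x − 1)^3

So m_A(x) = (x - 1)^3 = x^3 - 3*x^2 + 3*x - 1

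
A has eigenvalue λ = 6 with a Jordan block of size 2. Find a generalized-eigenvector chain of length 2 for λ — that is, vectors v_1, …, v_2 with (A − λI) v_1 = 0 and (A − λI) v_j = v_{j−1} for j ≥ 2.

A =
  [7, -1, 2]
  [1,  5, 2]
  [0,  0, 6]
A Jordan chain for λ = 6 of length 2:
v_1 = (1, 1, 0)ᵀ
v_2 = (1, 0, 0)ᵀ

Let N = A − (6)·I. We want v_2 with N^2 v_2 = 0 but N^1 v_2 ≠ 0; then v_{j-1} := N · v_j for j = 2, …, 2.

Pick v_2 = (1, 0, 0)ᵀ.
Then v_1 = N · v_2 = (1, 1, 0)ᵀ.

Sanity check: (A − (6)·I) v_1 = (0, 0, 0)ᵀ = 0. ✓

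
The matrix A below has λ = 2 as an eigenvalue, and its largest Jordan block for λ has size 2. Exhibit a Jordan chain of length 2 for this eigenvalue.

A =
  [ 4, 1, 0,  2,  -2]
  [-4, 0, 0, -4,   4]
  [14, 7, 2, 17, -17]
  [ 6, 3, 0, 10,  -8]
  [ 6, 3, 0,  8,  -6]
A Jordan chain for λ = 2 of length 2:
v_1 = (2, -4, 14, 6, 6)ᵀ
v_2 = (1, 0, 0, 0, 0)ᵀ

Let N = A − (2)·I. We want v_2 with N^2 v_2 = 0 but N^1 v_2 ≠ 0; then v_{j-1} := N · v_j for j = 2, …, 2.

Pick v_2 = (1, 0, 0, 0, 0)ᵀ.
Then v_1 = N · v_2 = (2, -4, 14, 6, 6)ᵀ.

Sanity check: (A − (2)·I) v_1 = (0, 0, 0, 0, 0)ᵀ = 0. ✓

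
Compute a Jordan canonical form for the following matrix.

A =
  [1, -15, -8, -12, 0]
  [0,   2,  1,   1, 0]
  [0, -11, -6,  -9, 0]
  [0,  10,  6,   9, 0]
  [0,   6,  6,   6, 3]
J_3(1) ⊕ J_1(3) ⊕ J_1(3)

The characteristic polynomial is
  det(x·I − A) = x^5 - 9*x^4 + 30*x^3 - 46*x^2 + 33*x - 9 = (x - 3)^2*(x - 1)^3

Eigenvalues and multiplicities (the geometric multiplicity of λ is n − rank(A − λI), which equals the number of Jordan blocks for λ):
  λ = 1: algebraic multiplicity = 3, geometric multiplicity = 1
  λ = 3: algebraic multiplicity = 2, geometric multiplicity = 2

Determining the block sizes for each eigenvalue:
  λ = 1: one block (gm = 1), so the single block has size am = 3 → block sizes [3]
  λ = 3: gm = am = 2, so every block has size 1 → block sizes [1, 1]

Assembling the blocks gives a Jordan form
J =
  [1, 1, 0, 0, 0]
  [0, 1, 1, 0, 0]
  [0, 0, 1, 0, 0]
  [0, 0, 0, 3, 0]
  [0, 0, 0, 0, 3]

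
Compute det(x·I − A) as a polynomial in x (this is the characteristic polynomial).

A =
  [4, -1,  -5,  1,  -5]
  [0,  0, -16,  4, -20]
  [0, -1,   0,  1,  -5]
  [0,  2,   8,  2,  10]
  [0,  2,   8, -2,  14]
x^5 - 20*x^4 + 160*x^3 - 640*x^2 + 1280*x - 1024

Expanding det(x·I − A) (e.g. by cofactor expansion or by noting that A is similar to its Jordan form J, which has the same characteristic polynomial as A) gives
  χ_A(x) = x^5 - 20*x^4 + 160*x^3 - 640*x^2 + 1280*x - 1024
which factors as (x - 4)^5. The eigenvalues (with algebraic multiplicities) are λ = 4 with multiplicity 5.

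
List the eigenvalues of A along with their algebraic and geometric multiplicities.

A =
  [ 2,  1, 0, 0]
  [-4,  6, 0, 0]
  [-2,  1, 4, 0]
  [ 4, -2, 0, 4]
λ = 4: alg = 4, geom = 3

Step 1 — factor the characteristic polynomial to read off the algebraic multiplicities:
  χ_A(x) = (x - 4)^4

Step 2 — compute geometric multiplicities via the rank-nullity identity g(λ) = n − rank(A − λI):
  rank(A − (4)·I) = 1, so dim ker(A − (4)·I) = n − 1 = 3

Summary:
  λ = 4: algebraic multiplicity = 4, geometric multiplicity = 3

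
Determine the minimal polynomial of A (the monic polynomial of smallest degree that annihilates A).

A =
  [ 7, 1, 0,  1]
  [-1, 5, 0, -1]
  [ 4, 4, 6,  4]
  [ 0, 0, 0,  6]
x^2 - 12*x + 36

The characteristic polynomial is χ_A(x) = (x - 6)^4, so the eigenvalues are known. The minimal polynomial is
  m_A(x) = Π_λ (x − λ)^{k_λ}
where k_λ is the size of the *largest* Jordan block for λ (equivalently, the smallest k with (A − λI)^k v = 0 for every generalised eigenvector v of λ).

  λ = 6: largest Jordan block has size 2, contributing (x − 6)^2

So m_A(x) = (x - 6)^2 = x^2 - 12*x + 36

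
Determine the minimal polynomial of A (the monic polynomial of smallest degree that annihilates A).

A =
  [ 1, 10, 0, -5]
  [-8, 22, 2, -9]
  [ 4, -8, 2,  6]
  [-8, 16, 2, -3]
x^3 - 16*x^2 + 85*x - 150

The characteristic polynomial is χ_A(x) = (x - 6)^2*(x - 5)^2, so the eigenvalues are known. The minimal polynomial is
  m_A(x) = Π_λ (x − λ)^{k_λ}
where k_λ is the size of the *largest* Jordan block for λ (equivalently, the smallest k with (A − λI)^k v = 0 for every generalised eigenvector v of λ).

  λ = 5: largest Jordan block has size 2, contributing (x − 5)^2
  λ = 6: largest Jordan block has size 1, contributing (x − 6)

So m_A(x) = (x - 6)*(x - 5)^2 = x^3 - 16*x^2 + 85*x - 150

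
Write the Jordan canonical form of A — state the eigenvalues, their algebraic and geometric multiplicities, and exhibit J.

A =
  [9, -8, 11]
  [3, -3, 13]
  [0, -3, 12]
J_3(6)

The characteristic polynomial is
  det(x·I − A) = x^3 - 18*x^2 + 108*x - 216 = (x - 6)^3

Eigenvalues and multiplicities (the geometric multiplicity of λ is n − rank(A − λI), which equals the number of Jordan blocks for λ):
  λ = 6: algebraic multiplicity = 3, geometric multiplicity = 1

Determining the block sizes for each eigenvalue:
  λ = 6: one block (gm = 1), so the single block has size am = 3 → block sizes [3]

Assembling the blocks gives a Jordan form
J =
  [6, 1, 0]
  [0, 6, 1]
  [0, 0, 6]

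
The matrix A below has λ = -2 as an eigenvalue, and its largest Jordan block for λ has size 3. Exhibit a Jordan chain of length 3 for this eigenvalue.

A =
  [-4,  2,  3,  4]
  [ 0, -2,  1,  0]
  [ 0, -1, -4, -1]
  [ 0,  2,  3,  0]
A Jordan chain for λ = -2 of length 3:
v_1 = (1, -1, 0, 1)ᵀ
v_2 = (2, 0, -1, 2)ᵀ
v_3 = (0, 1, 0, 0)ᵀ

Let N = A − (-2)·I. We want v_3 with N^3 v_3 = 0 but N^2 v_3 ≠ 0; then v_{j-1} := N · v_j for j = 3, …, 2.

Pick v_3 = (0, 1, 0, 0)ᵀ.
Then v_2 = N · v_3 = (2, 0, -1, 2)ᵀ.
Then v_1 = N · v_2 = (1, -1, 0, 1)ᵀ.

Sanity check: (A − (-2)·I) v_1 = (0, 0, 0, 0)ᵀ = 0. ✓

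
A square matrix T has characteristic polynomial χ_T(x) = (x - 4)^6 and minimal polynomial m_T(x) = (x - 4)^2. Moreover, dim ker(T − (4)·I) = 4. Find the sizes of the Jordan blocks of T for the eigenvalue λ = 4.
Block sizes for λ = 4: [2, 2, 1, 1]

Step 1 — from the characteristic polynomial, algebraic multiplicity of λ = 4 is 6. From dim ker(T − (4)·I) = 4, there are exactly 4 Jordan blocks for λ = 4.
Step 2 — from the minimal polynomial, the factor (x − 4)^2 tells us the largest block for λ = 4 has size 2.
Step 3 — with total size 6, 4 blocks, and largest block 2, the block sizes (in nonincreasing order) are [2, 2, 1, 1].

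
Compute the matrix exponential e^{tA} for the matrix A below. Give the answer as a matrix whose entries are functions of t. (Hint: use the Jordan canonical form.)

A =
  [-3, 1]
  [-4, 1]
e^{tA} =
  [-2*t*exp(-t) + exp(-t), t*exp(-t)]
  [-4*t*exp(-t), 2*t*exp(-t) + exp(-t)]

Strategy: write A = P · J · P⁻¹ where J is a Jordan canonical form, so e^{tA} = P · e^{tJ} · P⁻¹, and e^{tJ} can be computed block-by-block.

A has Jordan form
J =
  [-1,  1]
  [ 0, -1]
(up to reordering of blocks).

Per-block formulas:
  For a 2×2 Jordan block J_2(-1): exp(t · J_2(-1)) = e^(-1t)·(I + t·N), where N is the 2×2 nilpotent shift.

After assembling e^{tJ} and conjugating by P, we get:

e^{tA} =
  [-2*t*exp(-t) + exp(-t), t*exp(-t)]
  [-4*t*exp(-t), 2*t*exp(-t) + exp(-t)]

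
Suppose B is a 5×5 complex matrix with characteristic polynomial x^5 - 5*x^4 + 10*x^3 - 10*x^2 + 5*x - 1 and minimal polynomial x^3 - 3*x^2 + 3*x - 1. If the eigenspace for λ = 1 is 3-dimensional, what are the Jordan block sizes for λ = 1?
Block sizes for λ = 1: [3, 1, 1]

Step 1 — from the characteristic polynomial, algebraic multiplicity of λ = 1 is 5. From dim ker(B − (1)·I) = 3, there are exactly 3 Jordan blocks for λ = 1.
Step 2 — from the minimal polynomial, the factor (x − 1)^3 tells us the largest block for λ = 1 has size 3.
Step 3 — with total size 5, 3 blocks, and largest block 3, the block sizes (in nonincreasing order) are [3, 1, 1].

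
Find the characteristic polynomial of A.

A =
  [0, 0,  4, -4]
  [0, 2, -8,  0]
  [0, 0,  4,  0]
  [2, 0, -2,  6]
x^4 - 12*x^3 + 52*x^2 - 96*x + 64

Expanding det(x·I − A) (e.g. by cofactor expansion or by noting that A is similar to its Jordan form J, which has the same characteristic polynomial as A) gives
  χ_A(x) = x^4 - 12*x^3 + 52*x^2 - 96*x + 64
which factors as (x - 4)^2*(x - 2)^2. The eigenvalues (with algebraic multiplicities) are λ = 2 with multiplicity 2, λ = 4 with multiplicity 2.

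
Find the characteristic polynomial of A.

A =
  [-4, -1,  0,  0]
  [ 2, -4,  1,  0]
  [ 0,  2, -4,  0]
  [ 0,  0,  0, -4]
x^4 + 16*x^3 + 96*x^2 + 256*x + 256

Expanding det(x·I − A) (e.g. by cofactor expansion or by noting that A is similar to its Jordan form J, which has the same characteristic polynomial as A) gives
  χ_A(x) = x^4 + 16*x^3 + 96*x^2 + 256*x + 256
which factors as (x + 4)^4. The eigenvalues (with algebraic multiplicities) are λ = -4 with multiplicity 4.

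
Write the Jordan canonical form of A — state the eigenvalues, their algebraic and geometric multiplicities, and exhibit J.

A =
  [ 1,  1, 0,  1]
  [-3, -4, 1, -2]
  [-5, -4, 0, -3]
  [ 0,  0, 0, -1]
J_3(-1) ⊕ J_1(-1)

The characteristic polynomial is
  det(x·I − A) = x^4 + 4*x^3 + 6*x^2 + 4*x + 1 = (x + 1)^4

Eigenvalues and multiplicities (the geometric multiplicity of λ is n − rank(A − λI), which equals the number of Jordan blocks for λ):
  λ = -1: algebraic multiplicity = 4, geometric multiplicity = 2

Determining the block sizes for each eigenvalue:
  λ = -1: with am = 4 and gm = 2, the partition is not yet determined (e.g. several partitions of 4 into 2 parts exist). Let N = A − (-1)·I. Computing rank(N^1) = 2, rank(N^2) = 1, rank(N^3) = 0; the number of blocks of size ≥ j is rank(N^{j−1}) − rank(N^j), giving [2, 1, 1]. So we have 1 block(s) of size 3, 1 block(s) of size 1 → block sizes [3, 1]

Assembling the blocks gives a Jordan form
J =
  [-1,  1,  0,  0]
  [ 0, -1,  1,  0]
  [ 0,  0, -1,  0]
  [ 0,  0,  0, -1]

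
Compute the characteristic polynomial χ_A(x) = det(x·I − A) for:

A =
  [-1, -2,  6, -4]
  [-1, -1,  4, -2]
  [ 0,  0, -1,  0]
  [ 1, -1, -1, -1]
x^4 + 4*x^3 + 6*x^2 + 4*x + 1

Expanding det(x·I − A) (e.g. by cofactor expansion or by noting that A is similar to its Jordan form J, which has the same characteristic polynomial as A) gives
  χ_A(x) = x^4 + 4*x^3 + 6*x^2 + 4*x + 1
which factors as (x + 1)^4. The eigenvalues (with algebraic multiplicities) are λ = -1 with multiplicity 4.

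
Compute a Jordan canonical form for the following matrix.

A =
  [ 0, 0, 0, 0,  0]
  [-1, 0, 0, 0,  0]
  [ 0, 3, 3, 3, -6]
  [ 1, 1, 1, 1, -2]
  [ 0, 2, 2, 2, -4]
J_2(0) ⊕ J_2(0) ⊕ J_1(0)

The characteristic polynomial is
  det(x·I − A) = x^5

Eigenvalues and multiplicities (the geometric multiplicity of λ is n − rank(A − λI), which equals the number of Jordan blocks for λ):
  λ = 0: algebraic multiplicity = 5, geometric multiplicity = 3

Determining the block sizes for each eigenvalue:
  λ = 0: with am = 5 and gm = 3, the partition is not yet determined (e.g. several partitions of 5 into 3 parts exist). Let N = A − (0)·I. Computing rank(N^1) = 2, rank(N^2) = 0; the number of blocks of size ≥ j is rank(N^{j−1}) − rank(N^j), giving [3, 2]. So we have 2 block(s) of size 2, 1 block(s) of size 1 → block sizes [2, 2, 1]

Assembling the blocks gives a Jordan form
J =
  [0, 1, 0, 0, 0]
  [0, 0, 0, 0, 0]
  [0, 0, 0, 1, 0]
  [0, 0, 0, 0, 0]
  [0, 0, 0, 0, 0]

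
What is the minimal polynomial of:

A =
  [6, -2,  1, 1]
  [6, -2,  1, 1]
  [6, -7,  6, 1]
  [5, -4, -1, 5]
x^4 - 15*x^3 + 75*x^2 - 125*x

The characteristic polynomial is χ_A(x) = x*(x - 5)^3, so the eigenvalues are known. The minimal polynomial is
  m_A(x) = Π_λ (x − λ)^{k_λ}
where k_λ is the size of the *largest* Jordan block for λ (equivalently, the smallest k with (A − λI)^k v = 0 for every generalised eigenvector v of λ).

  λ = 0: largest Jordan block has size 1, contributing (x − 0)
  λ = 5: largest Jordan block has size 3, contributing (x − 5)^3

So m_A(x) = x*(x - 5)^3 = x^4 - 15*x^3 + 75*x^2 - 125*x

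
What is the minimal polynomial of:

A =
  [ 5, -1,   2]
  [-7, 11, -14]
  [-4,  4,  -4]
x^2 - 8*x + 16

The characteristic polynomial is χ_A(x) = (x - 4)^3, so the eigenvalues are known. The minimal polynomial is
  m_A(x) = Π_λ (x − λ)^{k_λ}
where k_λ is the size of the *largest* Jordan block for λ (equivalently, the smallest k with (A − λI)^k v = 0 for every generalised eigenvector v of λ).

  λ = 4: largest Jordan block has size 2, contributing (x − 4)^2

So m_A(x) = (x - 4)^2 = x^2 - 8*x + 16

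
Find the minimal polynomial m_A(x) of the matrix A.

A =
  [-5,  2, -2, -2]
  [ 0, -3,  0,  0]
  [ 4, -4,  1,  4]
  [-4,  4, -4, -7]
x^2 + 8*x + 15

The characteristic polynomial is χ_A(x) = (x + 3)^3*(x + 5), so the eigenvalues are known. The minimal polynomial is
  m_A(x) = Π_λ (x − λ)^{k_λ}
where k_λ is the size of the *largest* Jordan block for λ (equivalently, the smallest k with (A − λI)^k v = 0 for every generalised eigenvector v of λ).

  λ = -5: largest Jordan block has size 1, contributing (x + 5)
  λ = -3: largest Jordan block has size 1, contributing (x + 3)

So m_A(x) = (x + 3)*(x + 5) = x^2 + 8*x + 15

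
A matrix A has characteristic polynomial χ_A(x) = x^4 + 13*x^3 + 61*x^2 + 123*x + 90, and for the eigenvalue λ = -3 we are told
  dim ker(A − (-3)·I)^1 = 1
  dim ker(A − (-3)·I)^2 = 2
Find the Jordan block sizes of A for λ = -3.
Block sizes for λ = -3: [2]

From the dimensions of kernels of powers, the number of Jordan blocks of size at least j is d_j − d_{j−1} where d_j = dim ker(N^j) (with d_0 = 0). Computing the differences gives [1, 1].
The number of blocks of size exactly k is (#blocks of size ≥ k) − (#blocks of size ≥ k + 1), so the partition is: 1 block(s) of size 2.
In nonincreasing order the block sizes are [2].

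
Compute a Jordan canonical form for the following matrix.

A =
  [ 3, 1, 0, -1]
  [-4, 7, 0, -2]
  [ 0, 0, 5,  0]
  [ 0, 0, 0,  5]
J_2(5) ⊕ J_1(5) ⊕ J_1(5)

The characteristic polynomial is
  det(x·I − A) = x^4 - 20*x^3 + 150*x^2 - 500*x + 625 = (x - 5)^4

Eigenvalues and multiplicities (the geometric multiplicity of λ is n − rank(A − λI), which equals the number of Jordan blocks for λ):
  λ = 5: algebraic multiplicity = 4, geometric multiplicity = 3

Determining the block sizes for each eigenvalue:
  λ = 5: 3 blocks summing to 4 forces exactly one block of size 2 and the rest size 1 → block sizes [2, 1, 1]

Assembling the blocks gives a Jordan form
J =
  [5, 1, 0, 0]
  [0, 5, 0, 0]
  [0, 0, 5, 0]
  [0, 0, 0, 5]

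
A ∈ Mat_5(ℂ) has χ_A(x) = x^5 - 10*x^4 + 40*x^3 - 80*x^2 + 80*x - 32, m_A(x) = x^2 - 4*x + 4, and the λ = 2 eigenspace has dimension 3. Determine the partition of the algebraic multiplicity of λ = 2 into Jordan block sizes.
Block sizes for λ = 2: [2, 2, 1]

Step 1 — from the characteristic polynomial, algebraic multiplicity of λ = 2 is 5. From dim ker(A − (2)·I) = 3, there are exactly 3 Jordan blocks for λ = 2.
Step 2 — from the minimal polynomial, the factor (x − 2)^2 tells us the largest block for λ = 2 has size 2.
Step 3 — with total size 5, 3 blocks, and largest block 2, the block sizes (in nonincreasing order) are [2, 2, 1].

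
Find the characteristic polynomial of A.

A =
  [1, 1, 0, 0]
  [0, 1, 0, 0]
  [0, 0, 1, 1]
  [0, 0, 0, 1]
x^4 - 4*x^3 + 6*x^2 - 4*x + 1

Expanding det(x·I − A) (e.g. by cofactor expansion or by noting that A is similar to its Jordan form J, which has the same characteristic polynomial as A) gives
  χ_A(x) = x^4 - 4*x^3 + 6*x^2 - 4*x + 1
which factors as (x - 1)^4. The eigenvalues (with algebraic multiplicities) are λ = 1 with multiplicity 4.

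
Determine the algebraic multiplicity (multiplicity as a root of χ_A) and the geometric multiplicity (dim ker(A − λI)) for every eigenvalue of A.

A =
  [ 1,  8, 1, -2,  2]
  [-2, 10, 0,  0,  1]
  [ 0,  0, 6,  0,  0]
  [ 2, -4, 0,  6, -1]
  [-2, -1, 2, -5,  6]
λ = 5: alg = 1, geom = 1; λ = 6: alg = 4, geom = 2

Step 1 — factor the characteristic polynomial to read off the algebraic multiplicities:
  χ_A(x) = (x - 6)^4*(x - 5)

Step 2 — compute geometric multiplicities via the rank-nullity identity g(λ) = n − rank(A − λI):
  rank(A − (5)·I) = 4, so dim ker(A − (5)·I) = n − 4 = 1
  rank(A − (6)·I) = 3, so dim ker(A − (6)·I) = n − 3 = 2

Summary:
  λ = 5: algebraic multiplicity = 1, geometric multiplicity = 1
  λ = 6: algebraic multiplicity = 4, geometric multiplicity = 2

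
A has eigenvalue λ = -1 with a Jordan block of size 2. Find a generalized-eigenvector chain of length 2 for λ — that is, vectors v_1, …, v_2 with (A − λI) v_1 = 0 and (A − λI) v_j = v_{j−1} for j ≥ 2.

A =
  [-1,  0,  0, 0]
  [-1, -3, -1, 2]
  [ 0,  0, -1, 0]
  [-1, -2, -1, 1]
A Jordan chain for λ = -1 of length 2:
v_1 = (0, -1, 0, -1)ᵀ
v_2 = (1, 0, 0, 0)ᵀ

Let N = A − (-1)·I. We want v_2 with N^2 v_2 = 0 but N^1 v_2 ≠ 0; then v_{j-1} := N · v_j for j = 2, …, 2.

Pick v_2 = (1, 0, 0, 0)ᵀ.
Then v_1 = N · v_2 = (0, -1, 0, -1)ᵀ.

Sanity check: (A − (-1)·I) v_1 = (0, 0, 0, 0)ᵀ = 0. ✓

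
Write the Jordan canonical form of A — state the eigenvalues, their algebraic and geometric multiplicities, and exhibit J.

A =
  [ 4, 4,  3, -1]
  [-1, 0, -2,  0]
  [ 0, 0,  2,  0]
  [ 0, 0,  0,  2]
J_3(2) ⊕ J_1(2)

The characteristic polynomial is
  det(x·I − A) = x^4 - 8*x^3 + 24*x^2 - 32*x + 16 = (x - 2)^4

Eigenvalues and multiplicities (the geometric multiplicity of λ is n − rank(A − λI), which equals the number of Jordan blocks for λ):
  λ = 2: algebraic multiplicity = 4, geometric multiplicity = 2

Determining the block sizes for each eigenvalue:
  λ = 2: with am = 4 and gm = 2, the partition is not yet determined (e.g. several partitions of 4 into 2 parts exist). Let N = A − (2)·I. Computing rank(N^1) = 2, rank(N^2) = 1, rank(N^3) = 0; the number of blocks of size ≥ j is rank(N^{j−1}) − rank(N^j), giving [2, 1, 1]. So we have 1 block(s) of size 3, 1 block(s) of size 1 → block sizes [3, 1]

Assembling the blocks gives a Jordan form
J =
  [2, 1, 0, 0]
  [0, 2, 1, 0]
  [0, 0, 2, 0]
  [0, 0, 0, 2]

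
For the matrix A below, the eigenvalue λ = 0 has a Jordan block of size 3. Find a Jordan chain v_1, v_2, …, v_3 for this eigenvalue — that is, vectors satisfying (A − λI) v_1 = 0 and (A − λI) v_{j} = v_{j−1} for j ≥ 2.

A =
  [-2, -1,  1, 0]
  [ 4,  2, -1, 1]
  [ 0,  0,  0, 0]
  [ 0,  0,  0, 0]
A Jordan chain for λ = 0 of length 3:
v_1 = (-1, 2, 0, 0)ᵀ
v_2 = (1, -1, 0, 0)ᵀ
v_3 = (0, 0, 1, 0)ᵀ

Let N = A − (0)·I. We want v_3 with N^3 v_3 = 0 but N^2 v_3 ≠ 0; then v_{j-1} := N · v_j for j = 3, …, 2.

Pick v_3 = (0, 0, 1, 0)ᵀ.
Then v_2 = N · v_3 = (1, -1, 0, 0)ᵀ.
Then v_1 = N · v_2 = (-1, 2, 0, 0)ᵀ.

Sanity check: (A − (0)·I) v_1 = (0, 0, 0, 0)ᵀ = 0. ✓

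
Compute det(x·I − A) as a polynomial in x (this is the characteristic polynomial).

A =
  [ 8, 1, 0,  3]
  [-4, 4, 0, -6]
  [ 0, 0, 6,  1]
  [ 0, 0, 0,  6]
x^4 - 24*x^3 + 216*x^2 - 864*x + 1296

Expanding det(x·I − A) (e.g. by cofactor expansion or by noting that A is similar to its Jordan form J, which has the same characteristic polynomial as A) gives
  χ_A(x) = x^4 - 24*x^3 + 216*x^2 - 864*x + 1296
which factors as (x - 6)^4. The eigenvalues (with algebraic multiplicities) are λ = 6 with multiplicity 4.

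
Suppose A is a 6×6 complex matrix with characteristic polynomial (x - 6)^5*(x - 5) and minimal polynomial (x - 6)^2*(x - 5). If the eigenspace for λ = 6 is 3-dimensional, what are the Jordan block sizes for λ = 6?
Block sizes for λ = 6: [2, 2, 1]

Step 1 — from the characteristic polynomial, algebraic multiplicity of λ = 6 is 5. From dim ker(A − (6)·I) = 3, there are exactly 3 Jordan blocks for λ = 6.
Step 2 — from the minimal polynomial, the factor (x − 6)^2 tells us the largest block for λ = 6 has size 2.
Step 3 — with total size 5, 3 blocks, and largest block 2, the block sizes (in nonincreasing order) are [2, 2, 1].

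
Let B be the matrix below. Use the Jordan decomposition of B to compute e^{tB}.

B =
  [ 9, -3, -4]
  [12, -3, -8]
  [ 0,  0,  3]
e^{tB} =
  [6*t*exp(3*t) + exp(3*t), -3*t*exp(3*t), -4*t*exp(3*t)]
  [12*t*exp(3*t), -6*t*exp(3*t) + exp(3*t), -8*t*exp(3*t)]
  [0, 0, exp(3*t)]

Strategy: write B = P · J · P⁻¹ where J is a Jordan canonical form, so e^{tB} = P · e^{tJ} · P⁻¹, and e^{tJ} can be computed block-by-block.

B has Jordan form
J =
  [3, 1, 0]
  [0, 3, 0]
  [0, 0, 3]
(up to reordering of blocks).

Per-block formulas:
  For a 2×2 Jordan block J_2(3): exp(t · J_2(3)) = e^(3t)·(I + t·N), where N is the 2×2 nilpotent shift.
  For a 1×1 block at λ = 3: exp(t · [3]) = [e^(3t)].

After assembling e^{tJ} and conjugating by P, we get:

e^{tB} =
  [6*t*exp(3*t) + exp(3*t), -3*t*exp(3*t), -4*t*exp(3*t)]
  [12*t*exp(3*t), -6*t*exp(3*t) + exp(3*t), -8*t*exp(3*t)]
  [0, 0, exp(3*t)]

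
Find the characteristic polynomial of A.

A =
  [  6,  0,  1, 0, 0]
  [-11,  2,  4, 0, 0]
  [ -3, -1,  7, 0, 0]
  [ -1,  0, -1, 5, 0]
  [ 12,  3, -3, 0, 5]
x^5 - 25*x^4 + 250*x^3 - 1250*x^2 + 3125*x - 3125

Expanding det(x·I − A) (e.g. by cofactor expansion or by noting that A is similar to its Jordan form J, which has the same characteristic polynomial as A) gives
  χ_A(x) = x^5 - 25*x^4 + 250*x^3 - 1250*x^2 + 3125*x - 3125
which factors as (x - 5)^5. The eigenvalues (with algebraic multiplicities) are λ = 5 with multiplicity 5.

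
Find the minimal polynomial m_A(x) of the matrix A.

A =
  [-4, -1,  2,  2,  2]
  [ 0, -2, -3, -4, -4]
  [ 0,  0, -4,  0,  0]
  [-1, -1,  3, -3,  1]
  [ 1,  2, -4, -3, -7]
x^3 + 12*x^2 + 48*x + 64

The characteristic polynomial is χ_A(x) = (x + 4)^5, so the eigenvalues are known. The minimal polynomial is
  m_A(x) = Π_λ (x − λ)^{k_λ}
where k_λ is the size of the *largest* Jordan block for λ (equivalently, the smallest k with (A − λI)^k v = 0 for every generalised eigenvector v of λ).

  λ = -4: largest Jordan block has size 3, contributing (x + 4)^3

So m_A(x) = (x + 4)^3 = x^3 + 12*x^2 + 48*x + 64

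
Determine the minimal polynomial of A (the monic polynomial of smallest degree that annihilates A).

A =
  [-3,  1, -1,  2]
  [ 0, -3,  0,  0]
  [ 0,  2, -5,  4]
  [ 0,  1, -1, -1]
x^2 + 6*x + 9

The characteristic polynomial is χ_A(x) = (x + 3)^4, so the eigenvalues are known. The minimal polynomial is
  m_A(x) = Π_λ (x − λ)^{k_λ}
where k_λ is the size of the *largest* Jordan block for λ (equivalently, the smallest k with (A − λI)^k v = 0 for every generalised eigenvector v of λ).

  λ = -3: largest Jordan block has size 2, contributing (x + 3)^2

So m_A(x) = (x + 3)^2 = x^2 + 6*x + 9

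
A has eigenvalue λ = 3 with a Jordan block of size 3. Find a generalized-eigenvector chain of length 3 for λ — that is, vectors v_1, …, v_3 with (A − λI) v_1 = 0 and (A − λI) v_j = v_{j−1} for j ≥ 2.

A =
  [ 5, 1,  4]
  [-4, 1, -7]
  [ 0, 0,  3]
A Jordan chain for λ = 3 of length 3:
v_1 = (1, -2, 0)ᵀ
v_2 = (4, -7, 0)ᵀ
v_3 = (0, 0, 1)ᵀ

Let N = A − (3)·I. We want v_3 with N^3 v_3 = 0 but N^2 v_3 ≠ 0; then v_{j-1} := N · v_j for j = 3, …, 2.

Pick v_3 = (0, 0, 1)ᵀ.
Then v_2 = N · v_3 = (4, -7, 0)ᵀ.
Then v_1 = N · v_2 = (1, -2, 0)ᵀ.

Sanity check: (A − (3)·I) v_1 = (0, 0, 0)ᵀ = 0. ✓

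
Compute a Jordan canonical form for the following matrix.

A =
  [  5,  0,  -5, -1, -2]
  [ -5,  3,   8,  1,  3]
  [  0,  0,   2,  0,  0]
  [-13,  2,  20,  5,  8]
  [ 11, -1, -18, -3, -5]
J_3(2) ⊕ J_2(2)

The characteristic polynomial is
  det(x·I − A) = x^5 - 10*x^4 + 40*x^3 - 80*x^2 + 80*x - 32 = (x - 2)^5

Eigenvalues and multiplicities (the geometric multiplicity of λ is n − rank(A − λI), which equals the number of Jordan blocks for λ):
  λ = 2: algebraic multiplicity = 5, geometric multiplicity = 2

Determining the block sizes for each eigenvalue:
  λ = 2: with am = 5 and gm = 2, the partition is not yet determined (e.g. several partitions of 5 into 2 parts exist). Let N = A − (2)·I. Computing rank(N^1) = 3, rank(N^2) = 1, rank(N^3) = 0; the number of blocks of size ≥ j is rank(N^{j−1}) − rank(N^j), giving [2, 2, 1]. So we have 1 block(s) of size 3, 1 block(s) of size 2 → block sizes [3, 2]

Assembling the blocks gives a Jordan form
J =
  [2, 1, 0, 0, 0]
  [0, 2, 1, 0, 0]
  [0, 0, 2, 0, 0]
  [0, 0, 0, 2, 1]
  [0, 0, 0, 0, 2]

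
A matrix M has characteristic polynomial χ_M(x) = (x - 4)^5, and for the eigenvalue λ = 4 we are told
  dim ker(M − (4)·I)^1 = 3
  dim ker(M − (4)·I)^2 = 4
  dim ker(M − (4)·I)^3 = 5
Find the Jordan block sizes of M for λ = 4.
Block sizes for λ = 4: [3, 1, 1]

From the dimensions of kernels of powers, the number of Jordan blocks of size at least j is d_j − d_{j−1} where d_j = dim ker(N^j) (with d_0 = 0). Computing the differences gives [3, 1, 1].
The number of blocks of size exactly k is (#blocks of size ≥ k) − (#blocks of size ≥ k + 1), so the partition is: 2 block(s) of size 1, 1 block(s) of size 3.
In nonincreasing order the block sizes are [3, 1, 1].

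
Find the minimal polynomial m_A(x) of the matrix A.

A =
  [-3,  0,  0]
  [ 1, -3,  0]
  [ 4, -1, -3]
x^3 + 9*x^2 + 27*x + 27

The characteristic polynomial is χ_A(x) = (x + 3)^3, so the eigenvalues are known. The minimal polynomial is
  m_A(x) = Π_λ (x − λ)^{k_λ}
where k_λ is the size of the *largest* Jordan block for λ (equivalently, the smallest k with (A − λI)^k v = 0 for every generalised eigenvector v of λ).

  λ = -3: largest Jordan block has size 3, contributing (x + 3)^3

So m_A(x) = (x + 3)^3 = x^3 + 9*x^2 + 27*x + 27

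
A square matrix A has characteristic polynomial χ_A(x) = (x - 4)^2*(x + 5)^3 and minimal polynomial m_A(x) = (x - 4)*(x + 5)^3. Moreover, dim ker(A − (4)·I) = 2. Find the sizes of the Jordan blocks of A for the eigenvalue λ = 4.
Block sizes for λ = 4: [1, 1]

Step 1 — from the characteristic polynomial, algebraic multiplicity of λ = 4 is 2. From dim ker(A − (4)·I) = 2, there are exactly 2 Jordan blocks for λ = 4.
Step 2 — from the minimal polynomial, the factor (x − 4) tells us the largest block for λ = 4 has size 1.
Step 3 — with total size 2, 2 blocks, and largest block 1, the block sizes (in nonincreasing order) are [1, 1].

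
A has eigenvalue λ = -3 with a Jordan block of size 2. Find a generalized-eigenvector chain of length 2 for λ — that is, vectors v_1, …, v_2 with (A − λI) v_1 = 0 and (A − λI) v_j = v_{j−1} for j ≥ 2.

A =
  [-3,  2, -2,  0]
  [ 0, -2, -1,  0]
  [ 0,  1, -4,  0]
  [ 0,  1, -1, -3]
A Jordan chain for λ = -3 of length 2:
v_1 = (2, 1, 1, 1)ᵀ
v_2 = (0, 1, 0, 0)ᵀ

Let N = A − (-3)·I. We want v_2 with N^2 v_2 = 0 but N^1 v_2 ≠ 0; then v_{j-1} := N · v_j for j = 2, …, 2.

Pick v_2 = (0, 1, 0, 0)ᵀ.
Then v_1 = N · v_2 = (2, 1, 1, 1)ᵀ.

Sanity check: (A − (-3)·I) v_1 = (0, 0, 0, 0)ᵀ = 0. ✓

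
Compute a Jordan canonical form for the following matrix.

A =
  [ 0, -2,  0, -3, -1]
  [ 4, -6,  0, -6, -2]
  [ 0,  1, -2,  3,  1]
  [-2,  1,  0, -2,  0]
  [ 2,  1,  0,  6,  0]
J_2(-2) ⊕ J_2(-2) ⊕ J_1(-2)

The characteristic polynomial is
  det(x·I − A) = x^5 + 10*x^4 + 40*x^3 + 80*x^2 + 80*x + 32 = (x + 2)^5

Eigenvalues and multiplicities (the geometric multiplicity of λ is n − rank(A − λI), which equals the number of Jordan blocks for λ):
  λ = -2: algebraic multiplicity = 5, geometric multiplicity = 3

Determining the block sizes for each eigenvalue:
  λ = -2: with am = 5 and gm = 3, the partition is not yet determined (e.g. several partitions of 5 into 3 parts exist). Let N = A − (-2)·I. Computing rank(N^1) = 2, rank(N^2) = 0; the number of blocks of size ≥ j is rank(N^{j−1}) − rank(N^j), giving [3, 2]. So we have 2 block(s) of size 2, 1 block(s) of size 1 → block sizes [2, 2, 1]

Assembling the blocks gives a Jordan form
J =
  [-2,  1,  0,  0,  0]
  [ 0, -2,  0,  0,  0]
  [ 0,  0, -2,  1,  0]
  [ 0,  0,  0, -2,  0]
  [ 0,  0,  0,  0, -2]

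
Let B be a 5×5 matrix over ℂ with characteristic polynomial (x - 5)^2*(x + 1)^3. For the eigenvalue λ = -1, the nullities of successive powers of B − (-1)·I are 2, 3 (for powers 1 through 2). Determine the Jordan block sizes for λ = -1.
Block sizes for λ = -1: [2, 1]

From the dimensions of kernels of powers, the number of Jordan blocks of size at least j is d_j − d_{j−1} where d_j = dim ker(N^j) (with d_0 = 0). Computing the differences gives [2, 1].
The number of blocks of size exactly k is (#blocks of size ≥ k) − (#blocks of size ≥ k + 1), so the partition is: 1 block(s) of size 1, 1 block(s) of size 2.
In nonincreasing order the block sizes are [2, 1].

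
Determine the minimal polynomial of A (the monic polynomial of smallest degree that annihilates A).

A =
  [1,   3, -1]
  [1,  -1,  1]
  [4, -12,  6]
x^2 - 4*x + 4

The characteristic polynomial is χ_A(x) = (x - 2)^3, so the eigenvalues are known. The minimal polynomial is
  m_A(x) = Π_λ (x − λ)^{k_λ}
where k_λ is the size of the *largest* Jordan block for λ (equivalently, the smallest k with (A − λI)^k v = 0 for every generalised eigenvector v of λ).

  λ = 2: largest Jordan block has size 2, contributing (x − 2)^2

So m_A(x) = (x - 2)^2 = x^2 - 4*x + 4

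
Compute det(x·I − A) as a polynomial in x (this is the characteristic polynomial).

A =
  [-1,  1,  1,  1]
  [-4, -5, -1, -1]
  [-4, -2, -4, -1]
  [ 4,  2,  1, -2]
x^4 + 12*x^3 + 54*x^2 + 108*x + 81

Expanding det(x·I − A) (e.g. by cofactor expansion or by noting that A is similar to its Jordan form J, which has the same characteristic polynomial as A) gives
  χ_A(x) = x^4 + 12*x^3 + 54*x^2 + 108*x + 81
which factors as (x + 3)^4. The eigenvalues (with algebraic multiplicities) are λ = -3 with multiplicity 4.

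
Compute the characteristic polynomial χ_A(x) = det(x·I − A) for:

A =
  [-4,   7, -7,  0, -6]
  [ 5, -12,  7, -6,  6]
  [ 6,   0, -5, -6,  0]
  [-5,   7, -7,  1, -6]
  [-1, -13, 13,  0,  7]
x^5 + 13*x^4 + 46*x^3 - 10*x^2 - 175*x + 125

Expanding det(x·I − A) (e.g. by cofactor expansion or by noting that A is similar to its Jordan form J, which has the same characteristic polynomial as A) gives
  χ_A(x) = x^5 + 13*x^4 + 46*x^3 - 10*x^2 - 175*x + 125
which factors as (x - 1)^2*(x + 5)^3. The eigenvalues (with algebraic multiplicities) are λ = -5 with multiplicity 3, λ = 1 with multiplicity 2.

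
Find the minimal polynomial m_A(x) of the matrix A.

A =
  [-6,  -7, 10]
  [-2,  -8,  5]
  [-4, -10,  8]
x^3 + 6*x^2 + 12*x + 8

The characteristic polynomial is χ_A(x) = (x + 2)^3, so the eigenvalues are known. The minimal polynomial is
  m_A(x) = Π_λ (x − λ)^{k_λ}
where k_λ is the size of the *largest* Jordan block for λ (equivalently, the smallest k with (A − λI)^k v = 0 for every generalised eigenvector v of λ).

  λ = -2: largest Jordan block has size 3, contributing (x + 2)^3

So m_A(x) = (x + 2)^3 = x^3 + 6*x^2 + 12*x + 8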